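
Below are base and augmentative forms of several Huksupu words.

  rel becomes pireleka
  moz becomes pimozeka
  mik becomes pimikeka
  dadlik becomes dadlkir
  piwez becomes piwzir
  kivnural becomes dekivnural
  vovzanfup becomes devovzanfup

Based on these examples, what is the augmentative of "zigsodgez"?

mik and dadlik both end in -k yet inflect differently (pimikeka, dadlkir), so the final letter is not what conditions the rule; the number of vowels is.
"zigsodgez" has 3 vowels. The stems with 3 vowels (kivnural → dekivnural, vovzanfup → devovzanfup) add the prefix de-.
So zigsodgez → dezigsodgez.

dezigsodgez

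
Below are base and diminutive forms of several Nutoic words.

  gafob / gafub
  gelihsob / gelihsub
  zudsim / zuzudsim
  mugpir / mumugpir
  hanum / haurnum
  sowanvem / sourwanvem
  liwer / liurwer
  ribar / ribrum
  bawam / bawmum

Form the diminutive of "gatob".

gatub

zudsim and hanum both end in -m yet inflect differently (zuzudsim, haurnum), so the final letter is not what conditions the rule; the last vowel is.
"gatob" has last vowel 'o'. The stems whose last vowel is 'o' (gafob → gafub, gelihsob → gelihsub) change the last vowel to 'u'.
The other patterns: stems whose last vowel is 'i' repeat the first consonant+vowel as a prefix; stems whose last vowel is 'e' or 'u' insert -ur- after the first vowel; stems whose last vowel is 'a' delete the last vowel and add -um.
So gatob → gatub.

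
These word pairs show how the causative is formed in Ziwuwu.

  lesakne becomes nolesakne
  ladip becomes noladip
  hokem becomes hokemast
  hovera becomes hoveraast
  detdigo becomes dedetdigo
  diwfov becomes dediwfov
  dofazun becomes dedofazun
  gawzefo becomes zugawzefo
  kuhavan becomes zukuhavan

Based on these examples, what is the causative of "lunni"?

detdigo and gawzefo both end in -o yet inflect differently (dedetdigo, zugawzefo), so the final letter is not what conditions the rule; the first letter is.
"lunni" begins with l-. The stems beginning with l- (lesakne → nolesakne, ladip → noladip) add the prefix no-.
The other patterns: stems beginning with h- add -ast; stems beginning with d- add the prefix de-; stems beginning with g- or k- add the prefix zu-.
So lunni → nolunni.

nolunni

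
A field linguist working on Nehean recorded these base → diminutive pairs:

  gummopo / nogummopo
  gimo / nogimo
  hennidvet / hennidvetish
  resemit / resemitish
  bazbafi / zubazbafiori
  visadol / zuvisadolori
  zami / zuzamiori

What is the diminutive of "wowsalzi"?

zuwowsalziori

resemit and bazbafi both have last vowel 'i' yet inflect differently (resemitish, zubazbafiori), so the last vowel is not what conditions the rule; the final letter is.
"wowsalzi" ends in -i. The stems ending in -i (bazbafi → zubazbafiori, zami → zuzamiori) add zu- … -ori around the stem.
The other patterns: stems ending in -o add the prefix no-; stems ending in -t add -ish.
So wowsalzi → zuwowsalziori.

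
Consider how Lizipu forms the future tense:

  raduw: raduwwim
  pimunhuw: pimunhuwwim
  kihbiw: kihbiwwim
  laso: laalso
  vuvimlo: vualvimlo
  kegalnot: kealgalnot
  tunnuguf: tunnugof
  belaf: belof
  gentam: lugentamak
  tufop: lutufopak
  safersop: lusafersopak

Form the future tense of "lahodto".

raduw and tunnuguf both have last vowel 'u' yet inflect differently (raduwwim, tunnugof), so the last vowel is not what conditions the rule; the final letter is.
"lahodto" ends in -o. The stems ending in -o (laso → laalso, vuvimlo → vualvimlo) insert -al- after the first vowel.
The other patterns: stems ending in -w double the final consonant and add -im; stems ending in -f change the last vowel to 'o'; stems ending in -m or -p add lu- … -ak around the stem.
So lahodto → laalhodto.

laalhodto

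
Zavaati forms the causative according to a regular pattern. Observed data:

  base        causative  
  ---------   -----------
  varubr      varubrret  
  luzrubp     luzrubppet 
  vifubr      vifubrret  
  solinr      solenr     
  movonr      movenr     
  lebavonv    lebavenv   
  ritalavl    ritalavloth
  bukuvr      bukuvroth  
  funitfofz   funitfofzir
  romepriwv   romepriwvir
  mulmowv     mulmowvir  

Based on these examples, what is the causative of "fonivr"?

fonivroth

varubr and solinr both end in -r yet inflect differently (varubrret, solenr), so the final letter is not what conditions the rule; the second-to-last letter is.
"fonivr" has second-to-last letter 'v'. The stems whose second-to-last letter is 'v' (ritalavl → ritalavloth, bukuvr → bukuvroth) add -oth.
The other patterns: stems whose second-to-last letter is 'b' double the final consonant and add -et; stems whose second-to-last letter is 'n' change the last vowel to 'e'; stems whose second-to-last letter is 'f' or 'w' add -ir.
So fonivr → fonivroth.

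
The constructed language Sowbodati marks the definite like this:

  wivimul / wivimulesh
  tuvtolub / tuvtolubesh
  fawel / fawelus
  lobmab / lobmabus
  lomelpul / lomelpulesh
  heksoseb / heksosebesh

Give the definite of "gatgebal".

"gatgebal" has 3 vowels. The stems with 3 vowels (wivimul → wivimulesh, tuvtolub → tuvtolubesh, lomelpul → lomelpulesh) add -esh.
So gatgebal → gatgebalesh.

gatgebalesh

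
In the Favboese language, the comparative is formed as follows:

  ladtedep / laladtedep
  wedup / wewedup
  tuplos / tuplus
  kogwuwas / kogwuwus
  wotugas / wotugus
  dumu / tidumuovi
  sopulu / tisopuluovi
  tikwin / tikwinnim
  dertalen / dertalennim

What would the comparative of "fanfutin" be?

fanfutinnim

wedup and dumu both have last vowel 'u' yet inflect differently (wewedup, tidumuovi), so the last vowel is not what conditions the rule; the final letter is.
"fanfutin" ends in -n. The stems ending in -n (tikwin → tikwinnim, dertalen → dertalennim) double the final consonant and add -im.
So fanfutin → fanfutinnim.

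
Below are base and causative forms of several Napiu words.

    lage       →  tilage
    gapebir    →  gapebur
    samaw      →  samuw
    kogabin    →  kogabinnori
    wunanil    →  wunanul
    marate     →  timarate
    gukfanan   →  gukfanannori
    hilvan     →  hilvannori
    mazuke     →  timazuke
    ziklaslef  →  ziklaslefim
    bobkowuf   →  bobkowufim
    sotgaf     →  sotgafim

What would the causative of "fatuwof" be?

fatuwofim

ziklaslef and marate both have last vowel 'e' yet inflect differently (ziklaslefim, timarate), so the last vowel is not what conditions the rule; the final letter is.
"fatuwof" ends in -f. The stems ending in -f (bobkowuf → bobkowufim, sotgaf → sotgafim, ziklaslef → ziklaslefim) add -im.
The other patterns: stems ending in -e add the prefix ti-; stems ending in -n double the final consonant and add -ori; stems ending in -l, -r or -w change the last vowel to 'u'.
So fatuwof → fatuwofim.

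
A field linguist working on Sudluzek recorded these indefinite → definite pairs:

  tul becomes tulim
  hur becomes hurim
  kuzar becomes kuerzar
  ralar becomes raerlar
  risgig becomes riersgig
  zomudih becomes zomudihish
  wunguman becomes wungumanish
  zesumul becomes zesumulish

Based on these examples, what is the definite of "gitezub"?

gitezubish

hur and kuzar both end in -r yet inflect differently (hurim, kuerzar), so the final letter is not what conditions the rule; the number of vowels is.
"gitezub" has 3 vowels. The stems with 3 vowels (zomudih → zomudihish, wunguman → wungumanish, zesumul → zesumulish) add -ish.
So gitezub → gitezubish.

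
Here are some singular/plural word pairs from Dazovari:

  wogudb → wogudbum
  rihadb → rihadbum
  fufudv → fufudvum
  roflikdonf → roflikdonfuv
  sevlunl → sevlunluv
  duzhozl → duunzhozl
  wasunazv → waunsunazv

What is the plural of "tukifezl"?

tuunkifezl

sevlunl and duzhozl both end in -l yet inflect differently (sevlunluv, duunzhozl), so the final letter is not what conditions the rule; the second-to-last letter is.
"tukifezl" has second-to-last letter 'z'. The stems whose second-to-last letter is 'z' (duzhozl → duunzhozl, wasunazv → waunsunazv) insert -un- after the first vowel.
The other patterns: stems whose second-to-last letter is 'd' add -um; stems whose second-to-last letter is 'n' add -uv.
So tukifezl → tuunkifezl.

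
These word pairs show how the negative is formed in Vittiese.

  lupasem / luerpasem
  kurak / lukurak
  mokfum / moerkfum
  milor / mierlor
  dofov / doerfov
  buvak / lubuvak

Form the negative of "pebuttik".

"pebuttik" ends in -k. The stems ending in -k (buvak → lubuvak, kurak → lukurak) add the prefix lu-.
The other pattern: stems ending in -m, -r or -v insert -er- after the first vowel.
So pebuttik → lupebuttik.

lupebuttik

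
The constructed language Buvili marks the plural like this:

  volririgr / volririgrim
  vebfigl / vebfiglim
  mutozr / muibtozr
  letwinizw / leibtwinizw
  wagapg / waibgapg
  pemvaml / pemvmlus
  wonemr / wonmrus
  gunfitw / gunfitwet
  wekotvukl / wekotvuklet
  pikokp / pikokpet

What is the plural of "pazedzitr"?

volririgr and mutozr both end in -r yet inflect differently (volririgrim, muibtozr), so the final letter is not what conditions the rule; the second-to-last letter is.
"pazedzitr" has second-to-last letter 't'. The one such stem in the data (gunfitw → gunfitwet) adds -et, so the same rule applies.
The other patterns: stems whose second-to-last letter is 'g' add -im; stems whose second-to-last letter is 'p' or 'z' insert -ib- after the first vowel; stems whose second-to-last letter is 'm' delete the last vowel and add -us.
So pazedzitr → pazedzitret.

pazedzitret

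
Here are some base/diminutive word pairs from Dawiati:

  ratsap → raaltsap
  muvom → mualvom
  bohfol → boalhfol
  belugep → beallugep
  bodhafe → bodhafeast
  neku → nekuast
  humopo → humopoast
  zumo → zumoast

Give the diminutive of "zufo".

zufoast

belugep and bodhafe both have last vowel 'e' yet inflect differently (beallugep, bodhafeast), so the last vowel is not what conditions the rule; whether the stem ends in a vowel or a consonant is.
"zufo" ends in a vowel. The stems ending in a vowel (bodhafe → bodhafeast, neku → nekuast, humopo → humopoast) add -ast.
The other pattern: stems ending in a consonant insert -al- after the first vowel.
So zufo → zufoast.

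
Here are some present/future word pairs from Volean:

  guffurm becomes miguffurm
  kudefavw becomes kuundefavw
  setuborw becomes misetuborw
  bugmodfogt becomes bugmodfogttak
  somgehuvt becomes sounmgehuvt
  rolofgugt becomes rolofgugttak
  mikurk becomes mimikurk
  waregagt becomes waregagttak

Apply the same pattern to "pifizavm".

piunfizavm

"pifizavm" has second-to-last letter 'v'. The stems whose second-to-last letter is 'v' (somgehuvt → sounmgehuvt, kudefavw → kuundefavw) insert -un- after the first vowel.
So pifizavm → piunfizavm.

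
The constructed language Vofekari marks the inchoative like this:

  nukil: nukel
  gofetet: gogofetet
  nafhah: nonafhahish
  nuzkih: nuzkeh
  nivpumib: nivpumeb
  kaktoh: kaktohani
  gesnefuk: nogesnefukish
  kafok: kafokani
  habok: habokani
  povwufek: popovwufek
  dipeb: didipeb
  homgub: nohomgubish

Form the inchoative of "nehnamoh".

"nehnamoh" has last vowel 'o'. The stems whose last vowel is 'o' (habok → habokani, kaktoh → kaktohani, kafok → kafokani) add -ani.
The other patterns: stems whose last vowel is 'e' repeat the first consonant+vowel as a prefix; stems whose last vowel is 'i' change the last vowel to 'e'; stems whose last vowel is 'a' or 'u' add no- … -ish around the stem.
So nehnamoh → nehnamohani.

nehnamohani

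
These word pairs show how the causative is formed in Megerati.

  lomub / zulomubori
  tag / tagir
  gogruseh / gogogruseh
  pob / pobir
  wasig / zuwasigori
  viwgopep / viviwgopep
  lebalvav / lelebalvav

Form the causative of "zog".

tag and wasig both end in -g yet inflect differently (tagir, zuwasigori), so the final letter is not what conditions the rule; the number of vowels is.
"zog" has 1 vowel. The stems with 1 vowel (pob → pobir, tag → tagir) add -ir.
So zog → zogir.

zogir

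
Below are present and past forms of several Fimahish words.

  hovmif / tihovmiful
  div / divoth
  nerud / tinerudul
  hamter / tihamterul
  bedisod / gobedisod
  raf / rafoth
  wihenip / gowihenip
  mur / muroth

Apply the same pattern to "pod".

podoth

raf and hovmif both end in -f yet inflect differently (rafoth, tihovmiful), so the final letter is not what conditions the rule; the number of vowels is.
"pod" has 1 vowel. The stems with 1 vowel (mur → muroth, raf → rafoth, div → divoth) add -oth.
So pod → podoth.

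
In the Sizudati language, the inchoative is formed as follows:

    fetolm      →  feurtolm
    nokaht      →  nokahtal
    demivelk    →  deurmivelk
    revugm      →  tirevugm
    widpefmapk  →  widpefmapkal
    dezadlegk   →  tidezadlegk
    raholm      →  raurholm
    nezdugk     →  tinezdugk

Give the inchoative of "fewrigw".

tifewrigw

demivelk and nezdugk both end in -k yet inflect differently (deurmivelk, tinezdugk), so the final letter is not what conditions the rule; the second-to-last letter is.
"fewrigw" has second-to-last letter 'g'. The stems whose second-to-last letter is 'g' (nezdugk → tinezdugk, dezadlegk → tidezadlegk, revugm → tirevugm) add the prefix ti-.
The other patterns: stems whose second-to-last letter is 'l' insert -ur- after the first vowel; stems whose second-to-last letter is 'h' or 'p' add -al.
So fewrigw → tifewrigw.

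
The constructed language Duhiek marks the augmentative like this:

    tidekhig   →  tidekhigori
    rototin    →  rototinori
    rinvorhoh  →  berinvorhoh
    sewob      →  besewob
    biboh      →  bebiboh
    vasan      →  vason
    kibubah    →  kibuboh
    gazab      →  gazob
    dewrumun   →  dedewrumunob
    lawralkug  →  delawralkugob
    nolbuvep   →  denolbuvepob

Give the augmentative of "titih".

"titih" has last vowel 'i'. The stems whose last vowel is 'i' (tidekhig → tidekhigori, rototin → rototinori) add -ori.
So titih → titihori.

titihori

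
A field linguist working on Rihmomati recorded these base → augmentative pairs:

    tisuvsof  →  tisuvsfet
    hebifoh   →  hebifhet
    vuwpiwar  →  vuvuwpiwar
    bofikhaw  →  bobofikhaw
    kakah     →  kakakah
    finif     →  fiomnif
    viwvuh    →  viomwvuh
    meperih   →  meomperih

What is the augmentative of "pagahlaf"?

papagahlaf

hebifoh and kakah both end in -h yet inflect differently (hebifhet, kakakah), so the final letter is not what conditions the rule; the last vowel is.
"pagahlaf" has last vowel 'a'. The stems whose last vowel is 'a' (vuwpiwar → vuvuwpiwar, bofikhaw → bobofikhaw, kakah → kakakah) repeat the first consonant+vowel as a prefix.
So pagahlaf → papagahlaf.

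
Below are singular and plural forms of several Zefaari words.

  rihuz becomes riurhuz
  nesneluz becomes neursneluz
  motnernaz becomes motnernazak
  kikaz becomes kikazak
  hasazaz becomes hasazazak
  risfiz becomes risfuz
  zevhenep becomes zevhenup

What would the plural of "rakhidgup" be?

raurkhidgup

rihuz and motnernaz both end in -z yet inflect differently (riurhuz, motnernazak), so the final letter is not what conditions the rule; the last vowel is.
"rakhidgup" has last vowel 'u'. The stems whose last vowel is 'u' (rihuz → riurhuz, nesneluz → neursneluz) insert -ur- after the first vowel.
So rakhidgup → raurkhidgup.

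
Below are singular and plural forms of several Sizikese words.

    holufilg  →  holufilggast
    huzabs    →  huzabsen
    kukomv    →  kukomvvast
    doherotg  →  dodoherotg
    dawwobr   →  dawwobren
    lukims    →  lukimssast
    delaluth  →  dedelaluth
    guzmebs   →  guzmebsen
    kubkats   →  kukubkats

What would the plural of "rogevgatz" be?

rorogevgatz

kubkats and huzabs both end in -s yet inflect differently (kukubkats, huzabsen), so the final letter is not what conditions the rule; the second-to-last letter is.
"rogevgatz" has second-to-last letter 't'. The stems whose second-to-last letter is 't' (doherotg → dodoherotg, delaluth → dedelaluth, kubkats → kukubkats) repeat the first consonant+vowel as a prefix.
The other patterns: stems whose second-to-last letter is 'b' add -en; stems whose second-to-last letter is 'l' or 'm' double the final consonant and add -ast.
So rogevgatz → rorogevgatz.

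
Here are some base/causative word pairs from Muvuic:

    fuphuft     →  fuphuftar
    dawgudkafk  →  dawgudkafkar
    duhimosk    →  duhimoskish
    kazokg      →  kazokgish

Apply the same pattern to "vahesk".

vaheskish

"vahesk" has second-to-last letter 's'. The one such stem in the data (duhimosk → duhimoskish) adds -ish, so the same rule applies.
So vahesk → vaheskish.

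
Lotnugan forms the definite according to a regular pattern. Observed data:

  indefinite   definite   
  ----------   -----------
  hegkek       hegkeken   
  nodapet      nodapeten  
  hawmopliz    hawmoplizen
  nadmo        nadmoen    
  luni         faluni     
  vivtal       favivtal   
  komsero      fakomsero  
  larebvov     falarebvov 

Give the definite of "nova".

novaen

"nova" begins with n-. The stems beginning with n- (nodapet → nodapeten, nadmo → nadmoen) add -en.
So nova → novaen.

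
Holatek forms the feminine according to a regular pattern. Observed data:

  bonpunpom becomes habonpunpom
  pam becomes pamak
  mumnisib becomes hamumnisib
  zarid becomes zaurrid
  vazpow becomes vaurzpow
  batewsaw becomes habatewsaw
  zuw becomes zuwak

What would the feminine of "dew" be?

zuw and vazpow both end in -w yet inflect differently (zuwak, vaurzpow), so the final letter is not what conditions the rule; the number of vowels is.
"dew" has 1 vowel. The stems with 1 vowel (pam → pamak, zuw → zuwak) add -ak.
The other patterns: stems with 2 vowels insert -ur- after the first vowel; stems with 3 vowels add the prefix ha-.
So dew → dewak.

dewak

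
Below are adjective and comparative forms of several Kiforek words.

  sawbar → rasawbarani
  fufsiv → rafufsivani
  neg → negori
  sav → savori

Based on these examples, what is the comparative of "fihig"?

rafihigani

fufsiv and sav both end in -v yet inflect differently (rafufsivani, savori), so the final letter is not what conditions the rule; the number of vowels is.
"fihig" has 2 vowels. The stems with 2 vowels (sawbar → rasawbarani, fufsiv → rafufsivani) add ra- … -ani around the stem.
The other pattern: stems with 1 vowel add -ori.
So fihig → rafihigani.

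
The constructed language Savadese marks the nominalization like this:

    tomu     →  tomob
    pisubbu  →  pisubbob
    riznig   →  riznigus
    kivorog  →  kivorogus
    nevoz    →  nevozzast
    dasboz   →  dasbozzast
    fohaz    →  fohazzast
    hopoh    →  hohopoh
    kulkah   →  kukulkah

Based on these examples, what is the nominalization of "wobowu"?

wobowob

kivorog and nevoz both have last vowel 'o' yet inflect differently (kivorogus, nevozzast), so the last vowel is not what conditions the rule; the final letter is.
"wobowu" ends in -u. The stems ending in -u (tomu → tomob, pisubbu → pisubbob) drop the final letter and add -ob.
The other patterns: stems ending in -g add -us; stems ending in -z double the final consonant and add -ast; stems ending in -h repeat the first consonant+vowel as a prefix.
So wobowu → wobowob.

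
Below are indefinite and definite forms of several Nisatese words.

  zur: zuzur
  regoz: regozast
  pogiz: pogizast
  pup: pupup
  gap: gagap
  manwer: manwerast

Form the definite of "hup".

huhup

manwer and zur both end in -r yet inflect differently (manwerast, zuzur), so the final letter is not what conditions the rule; the number of vowels is.
"hup" has 1 vowel. The stems with 1 vowel (gap → gagap, pup → pupup, zur → zuzur) repeat the first consonant+vowel as a prefix.
So hup → huhup.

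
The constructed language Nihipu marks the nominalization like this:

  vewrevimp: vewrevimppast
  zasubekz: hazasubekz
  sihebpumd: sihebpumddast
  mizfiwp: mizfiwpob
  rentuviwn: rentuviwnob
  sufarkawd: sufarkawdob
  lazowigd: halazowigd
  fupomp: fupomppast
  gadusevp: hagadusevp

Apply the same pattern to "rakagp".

harakagp

"rakagp" has second-to-last letter 'g'. The one such stem in the data (lazowigd → halazowigd) adds the prefix ha-, so the same rule applies.
So rakagp → harakagp.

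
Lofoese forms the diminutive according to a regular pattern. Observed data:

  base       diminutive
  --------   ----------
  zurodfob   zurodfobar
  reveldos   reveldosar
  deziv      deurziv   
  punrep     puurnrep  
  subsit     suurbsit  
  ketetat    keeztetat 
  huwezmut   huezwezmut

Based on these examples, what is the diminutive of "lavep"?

laurvep

subsit and ketetat both end in -t yet inflect differently (suurbsit, keeztetat), so the final letter is not what conditions the rule; the last vowel is.
"lavep" has last vowel 'e'. The one such stem in the data (punrep → puurnrep) inserts -ur- after the first vowel (as do deziv, subsit), so the same rule applies.
So lavep → laurvep.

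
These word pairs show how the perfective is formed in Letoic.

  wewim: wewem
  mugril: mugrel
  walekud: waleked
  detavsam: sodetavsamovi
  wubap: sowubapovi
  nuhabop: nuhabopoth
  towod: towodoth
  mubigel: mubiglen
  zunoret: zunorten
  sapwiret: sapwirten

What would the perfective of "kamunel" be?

wewim and detavsam both end in -m yet inflect differently (wewem, sodetavsamovi), so the final letter is not what conditions the rule; the last vowel is.
"kamunel" has last vowel 'e'. The stems whose last vowel is 'e' (mubigel → mubiglen, zunoret → zunorten, sapwiret → sapwirten) delete the last vowel and add -en.
So kamunel → kamunlen.

kamunlen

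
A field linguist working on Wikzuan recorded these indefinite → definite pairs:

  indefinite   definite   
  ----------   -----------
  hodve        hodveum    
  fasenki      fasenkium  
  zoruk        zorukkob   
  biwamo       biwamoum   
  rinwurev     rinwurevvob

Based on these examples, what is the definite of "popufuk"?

popufukkob

hodve and rinwurev both have last vowel 'e' yet inflect differently (hodveum, rinwurevvob), so the last vowel is not what conditions the rule; whether the stem ends in a vowel or a consonant is.
"popufuk" ends in a consonant. The stems ending in a consonant (rinwurev → rinwurevvob, zoruk → zorukkob) double the final consonant and add -ob.
The other pattern: stems ending in a vowel add -um.
So popufuk → popufukkob.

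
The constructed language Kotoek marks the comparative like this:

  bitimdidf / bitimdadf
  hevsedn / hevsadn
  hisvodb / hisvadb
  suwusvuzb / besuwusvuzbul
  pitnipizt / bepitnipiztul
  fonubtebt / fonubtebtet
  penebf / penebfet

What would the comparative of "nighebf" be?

nighebfet

hisvodb and suwusvuzb both end in -b yet inflect differently (hisvadb, besuwusvuzbul), so the final letter is not what conditions the rule; the second-to-last letter is.
"nighebf" has second-to-last letter 'b'. The stems whose second-to-last letter is 'b' (fonubtebt → fonubtebtet, penebf → penebfet) add -et.
So nighebf → nighebfet.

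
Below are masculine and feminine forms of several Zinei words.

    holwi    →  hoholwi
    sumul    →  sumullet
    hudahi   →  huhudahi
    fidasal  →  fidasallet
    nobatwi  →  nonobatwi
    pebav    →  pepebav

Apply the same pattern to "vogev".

fidasal and pebav both have last vowel 'a' yet inflect differently (fidasallet, pepebav), so the last vowel is not what conditions the rule; the final letter is.
"vogev" ends in -v. The one such stem in the data (pebav → pepebav) repeats the first consonant+vowel as a prefix (as do holwi, nobatwi), so the same rule applies.
So vogev → vovogev.

vovogev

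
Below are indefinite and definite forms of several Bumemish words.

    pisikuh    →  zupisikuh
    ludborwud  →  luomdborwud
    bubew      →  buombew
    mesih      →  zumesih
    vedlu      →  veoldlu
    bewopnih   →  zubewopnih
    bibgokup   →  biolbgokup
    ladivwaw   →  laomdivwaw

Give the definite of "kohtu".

koolhtu

ludborwud and pisikuh both have last vowel 'u' yet inflect differently (luomdborwud, zupisikuh), so the last vowel is not what conditions the rule; the final letter is.
"kohtu" ends in -u. The one such stem in the data (vedlu → veoldlu) inserts -ol- after the first vowel (as does bibgokup), so the same rule applies.
So kohtu → koolhtu.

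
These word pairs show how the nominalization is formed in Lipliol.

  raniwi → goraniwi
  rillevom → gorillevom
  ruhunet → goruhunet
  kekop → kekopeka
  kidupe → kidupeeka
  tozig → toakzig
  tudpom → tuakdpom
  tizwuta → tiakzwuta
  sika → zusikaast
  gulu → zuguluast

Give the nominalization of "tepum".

"tepum" begins with t-. The stems beginning with t- (tozig → toakzig, tudpom → tuakdpom, tizwuta → tiakzwuta) insert -ak- after the first vowel.
So tepum → teakpum.

teakpum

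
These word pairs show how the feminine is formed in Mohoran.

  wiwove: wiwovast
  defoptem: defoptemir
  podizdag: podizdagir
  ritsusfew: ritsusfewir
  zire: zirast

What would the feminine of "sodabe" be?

ritsusfew and zire both have last vowel 'e' yet inflect differently (ritsusfewir, zirast), so the last vowel is not what conditions the rule; whether the stem ends in a vowel or a consonant is.
"sodabe" ends in a vowel. The stems ending in a vowel (zire → zirast, wiwove → wiwovast) drop the final letter and add -ast.
So sodabe → sodabast.

sodabast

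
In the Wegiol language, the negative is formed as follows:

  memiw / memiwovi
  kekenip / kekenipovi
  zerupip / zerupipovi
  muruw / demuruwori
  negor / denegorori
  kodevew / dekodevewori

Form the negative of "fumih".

fumihovi

memiw and muruw both end in -w yet inflect differently (memiwovi, demuruwori), so the final letter is not what conditions the rule; the last vowel is.
"fumih" has last vowel 'i'. The stems whose last vowel is 'i' (memiw → memiwovi, kekenip → kekenipovi, zerupip → zerupipovi) add -ovi.
The other pattern: stems whose last vowel is 'e', 'o' or 'u' add de- … -ori around the stem.
So fumih → fumihovi.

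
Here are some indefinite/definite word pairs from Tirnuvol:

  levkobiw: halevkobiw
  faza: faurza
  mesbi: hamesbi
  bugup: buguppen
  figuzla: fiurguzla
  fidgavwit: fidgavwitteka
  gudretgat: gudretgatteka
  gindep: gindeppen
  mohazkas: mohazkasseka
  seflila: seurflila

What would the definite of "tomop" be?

faza and gudretgat both have last vowel 'a' yet inflect differently (faurza, gudretgatteka), so the last vowel is not what conditions the rule; the final letter is.
"tomop" ends in -p. The stems ending in -p (gindep → gindeppen, bugup → buguppen) double the final consonant and add -en.
The other patterns: stems ending in -i or -w add the prefix ha-; stems ending in -a insert -ur- after the first vowel; stems ending in -s or -t double the final consonant and add -eka.
So tomop → tomoppen.

tomoppen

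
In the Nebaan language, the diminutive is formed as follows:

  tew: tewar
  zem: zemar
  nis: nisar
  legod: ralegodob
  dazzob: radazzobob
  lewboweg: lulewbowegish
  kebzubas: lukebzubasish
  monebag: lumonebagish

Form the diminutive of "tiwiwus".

nis and kebzubas both end in -s yet inflect differently (nisar, lukebzubasish), so the final letter is not what conditions the rule; the number of vowels is.
"tiwiwus" has 3 vowels. The stems with 3 vowels (lewboweg → lulewbowegish, kebzubas → lukebzubasish, monebag → lumonebagish) add lu- … -ish around the stem.
So tiwiwus → lutiwiwusish.

lutiwiwusish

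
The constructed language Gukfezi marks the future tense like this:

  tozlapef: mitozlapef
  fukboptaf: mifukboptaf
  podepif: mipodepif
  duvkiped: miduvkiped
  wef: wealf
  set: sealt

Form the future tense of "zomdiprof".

fukboptaf and wef both end in -f yet inflect differently (mifukboptaf, wealf), so the final letter is not what conditions the rule; the number of vowels is.
"zomdiprof" has 3 vowels. The stems with 3 vowels (duvkiped → miduvkiped, fukboptaf → mifukboptaf, tozlapef → mitozlapef) add the prefix mi-.
So zomdiprof → mizomdiprof.

mizomdiprof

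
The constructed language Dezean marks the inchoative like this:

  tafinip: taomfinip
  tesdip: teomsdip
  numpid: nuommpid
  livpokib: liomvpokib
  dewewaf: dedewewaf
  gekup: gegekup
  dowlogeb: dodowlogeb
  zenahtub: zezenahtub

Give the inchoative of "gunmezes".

"gunmezes" has last vowel 'e'. The one such stem in the data (dowlogeb → dodowlogeb) repeats the first consonant+vowel as a prefix (as do dewewaf, gekup), so the same rule applies.
The other pattern: stems whose last vowel is 'i' insert -om- after the first vowel.
So gunmezes → gugunmezes.

gugunmezes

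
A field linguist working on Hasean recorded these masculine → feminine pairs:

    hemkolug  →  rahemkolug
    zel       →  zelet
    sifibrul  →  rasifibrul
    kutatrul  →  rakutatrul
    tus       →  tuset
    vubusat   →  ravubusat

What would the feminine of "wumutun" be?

zel and kutatrul both end in -l yet inflect differently (zelet, rakutatrul), so the final letter is not what conditions the rule; the number of vowels is.
"wumutun" has 3 vowels. The stems with 3 vowels (hemkolug → rahemkolug, kutatrul → rakutatrul, sifibrul → rasifibrul) add the prefix ra-.
So wumutun → rawumutun.

rawumutun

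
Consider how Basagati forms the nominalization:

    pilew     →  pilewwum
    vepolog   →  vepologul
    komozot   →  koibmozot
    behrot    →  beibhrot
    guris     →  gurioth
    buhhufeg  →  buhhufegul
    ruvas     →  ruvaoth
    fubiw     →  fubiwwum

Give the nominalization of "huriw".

huriwwum

guris and fubiw both have last vowel 'i' yet inflect differently (gurioth, fubiwwum), so the last vowel is not what conditions the rule; the final letter is.
"huriw" ends in -w. The stems ending in -w (pilew → pilewwum, fubiw → fubiwwum) double the final consonant and add -um.
So huriw → huriwwum.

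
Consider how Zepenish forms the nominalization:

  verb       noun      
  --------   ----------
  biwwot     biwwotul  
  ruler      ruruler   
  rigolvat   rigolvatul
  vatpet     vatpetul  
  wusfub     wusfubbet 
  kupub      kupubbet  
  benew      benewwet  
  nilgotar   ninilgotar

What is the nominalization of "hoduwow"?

nilgotar and rigolvat both have last vowel 'a' yet inflect differently (ninilgotar, rigolvatul), so the last vowel is not what conditions the rule; the final letter is.
"hoduwow" ends in -w. The one such stem in the data (benew → benewwet) doubles the final consonant and adds -et (as do wusfub, kupub), so the same rule applies.
The other patterns: stems ending in -r repeat the first consonant+vowel as a prefix; stems ending in -t add -ul.
So hoduwow → hoduwowwet.

hoduwowwet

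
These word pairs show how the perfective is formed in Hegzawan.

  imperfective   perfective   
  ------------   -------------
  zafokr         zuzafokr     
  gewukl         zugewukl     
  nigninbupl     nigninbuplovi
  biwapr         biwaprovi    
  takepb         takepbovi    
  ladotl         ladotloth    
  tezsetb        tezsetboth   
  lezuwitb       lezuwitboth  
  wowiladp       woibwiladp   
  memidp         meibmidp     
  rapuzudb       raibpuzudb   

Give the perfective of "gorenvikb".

zugorenvikb

gewukl and nigninbupl both end in -l yet inflect differently (zugewukl, nigninbuplovi), so the final letter is not what conditions the rule; the second-to-last letter is.
"gorenvikb" has second-to-last letter 'k'. The stems whose second-to-last letter is 'k' (zafokr → zuzafokr, gewukl → zugewukl) add the prefix zu-.
So gorenvikb → zugorenvikb.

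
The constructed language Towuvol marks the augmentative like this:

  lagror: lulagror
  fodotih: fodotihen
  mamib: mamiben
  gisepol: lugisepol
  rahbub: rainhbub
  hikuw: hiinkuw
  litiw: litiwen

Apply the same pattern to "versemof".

luversemof

hikuw and litiw both end in -w yet inflect differently (hiinkuw, litiwen), so the final letter is not what conditions the rule; the last vowel is.
"versemof" has last vowel 'o'. The stems whose last vowel is 'o' (lagror → lulagror, gisepol → lugisepol) add the prefix lu-.
So versemof → luversemof.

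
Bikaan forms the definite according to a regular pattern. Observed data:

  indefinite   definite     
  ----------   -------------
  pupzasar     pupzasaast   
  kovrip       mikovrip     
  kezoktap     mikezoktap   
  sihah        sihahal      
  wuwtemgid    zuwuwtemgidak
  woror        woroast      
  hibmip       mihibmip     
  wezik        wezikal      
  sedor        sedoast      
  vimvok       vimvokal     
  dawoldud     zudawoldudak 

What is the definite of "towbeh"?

"towbeh" ends in -h. The one such stem in the data (sihah → sihahal) adds -al, so the same rule applies.
The other patterns: stems ending in -r drop the final letter and add -ast; stems ending in -d add zu- … -ak around the stem; stems ending in -p add the prefix mi-.
So towbeh → towbehal.

towbehal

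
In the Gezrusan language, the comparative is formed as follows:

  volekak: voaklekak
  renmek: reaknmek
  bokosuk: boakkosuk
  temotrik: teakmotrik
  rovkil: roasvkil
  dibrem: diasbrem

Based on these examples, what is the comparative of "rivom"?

temotrik and rovkil both have last vowel 'i' yet inflect differently (teakmotrik, roasvkil), so the last vowel is not what conditions the rule; the final letter is.
"rivom" ends in -m. The one such stem in the data (dibrem → diasbrem) inserts -as- after the first vowel (as does rovkil), so the same rule applies.
The other pattern: stems ending in -k insert -ak- after the first vowel.
So rivom → riasvom.

riasvom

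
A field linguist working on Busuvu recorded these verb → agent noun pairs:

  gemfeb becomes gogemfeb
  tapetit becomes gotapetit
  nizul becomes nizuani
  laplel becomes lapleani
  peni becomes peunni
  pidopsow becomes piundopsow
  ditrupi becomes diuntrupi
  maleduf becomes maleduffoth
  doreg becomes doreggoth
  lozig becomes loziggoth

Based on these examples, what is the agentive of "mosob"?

gemfeb and laplel both have last vowel 'e' yet inflect differently (gogemfeb, lapleani), so the last vowel is not what conditions the rule; the final letter is.
"mosob" ends in -b. The one such stem in the data (gemfeb → gogemfeb) adds the prefix go-, so the same rule applies.
The other patterns: stems ending in -l drop the final letter and add -ani; stems ending in -i or -w insert -un- after the first vowel; stems ending in -f or -g double the final consonant and add -oth.
So mosob → gomosob.

gomosob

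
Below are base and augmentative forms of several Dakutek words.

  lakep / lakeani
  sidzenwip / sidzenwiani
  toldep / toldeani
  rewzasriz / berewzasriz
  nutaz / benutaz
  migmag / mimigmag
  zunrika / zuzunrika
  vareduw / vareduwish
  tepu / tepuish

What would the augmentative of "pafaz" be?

sidzenwip and rewzasriz both have last vowel 'i' yet inflect differently (sidzenwiani, berewzasriz), so the last vowel is not what conditions the rule; the final letter is.
"pafaz" ends in -z. The stems ending in -z (rewzasriz → berewzasriz, nutaz → benutaz) add the prefix be-.
So pafaz → bepafaz.

bepafaz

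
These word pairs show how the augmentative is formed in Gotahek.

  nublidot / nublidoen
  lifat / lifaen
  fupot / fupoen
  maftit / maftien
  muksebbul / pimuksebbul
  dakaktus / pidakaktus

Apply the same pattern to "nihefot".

nihefoen

maftit and muksebbul both begin with m- yet inflect differently (maftien, pimuksebbul), so the first letter is not what conditions the rule; the final letter is.
"nihefot" ends in -t. The stems ending in -t (nublidot → nublidoen, lifat → lifaen, fupot → fupoen) drop the final letter and add -en.
The other pattern: stems ending in -l or -s add the prefix pi-.
So nihefot → nihefoen.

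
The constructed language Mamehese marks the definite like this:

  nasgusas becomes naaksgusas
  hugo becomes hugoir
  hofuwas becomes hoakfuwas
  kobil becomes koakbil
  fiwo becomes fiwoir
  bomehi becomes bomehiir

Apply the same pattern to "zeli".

zeliir

kobil and bomehi both have last vowel 'i' yet inflect differently (koakbil, bomehiir), so the last vowel is not what conditions the rule; whether the stem ends in a vowel or a consonant is.
"zeli" ends in a vowel. The stems ending in a vowel (fiwo → fiwoir, hugo → hugoir, bomehi → bomehiir) add -ir.
The other pattern: stems ending in a consonant insert -ak- after the first vowel.
So zeli → zeliir.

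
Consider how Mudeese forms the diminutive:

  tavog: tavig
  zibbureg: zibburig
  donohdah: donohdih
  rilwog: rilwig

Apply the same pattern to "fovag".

fovig

Every pair shown (tavog → tavig, zibbureg → zibburig, donohdah → donohdih, …) follows the same rule: change the last vowel to 'i'.
So fovag → fovig.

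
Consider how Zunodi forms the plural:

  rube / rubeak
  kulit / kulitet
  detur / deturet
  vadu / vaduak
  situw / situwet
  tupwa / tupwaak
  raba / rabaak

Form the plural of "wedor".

situw and vadu both have last vowel 'u' yet inflect differently (situwet, vaduak), so the last vowel is not what conditions the rule; whether the stem ends in a vowel or a consonant is.
"wedor" ends in a consonant. The stems ending in a consonant (situw → situwet, detur → deturet, kulit → kulitet) add -et.
So wedor → wedoret.

wedoret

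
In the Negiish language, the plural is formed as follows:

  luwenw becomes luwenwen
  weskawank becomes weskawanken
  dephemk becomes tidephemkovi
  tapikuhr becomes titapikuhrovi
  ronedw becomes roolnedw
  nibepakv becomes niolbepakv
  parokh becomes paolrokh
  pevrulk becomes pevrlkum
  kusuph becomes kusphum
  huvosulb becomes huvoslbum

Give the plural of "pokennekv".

"pokennekv" has second-to-last letter 'k'. The stems whose second-to-last letter is 'k' (nibepakv → niolbepakv, parokh → paolrokh) insert -ol- after the first vowel.
The other patterns: stems whose second-to-last letter is 'n' add -en; stems whose second-to-last letter is 'h' or 'm' add ti- … -ovi around the stem; stems whose second-to-last letter is 'l' or 'p' delete the last vowel and add -um.
So pokennekv → poolkennekv.

poolkennekv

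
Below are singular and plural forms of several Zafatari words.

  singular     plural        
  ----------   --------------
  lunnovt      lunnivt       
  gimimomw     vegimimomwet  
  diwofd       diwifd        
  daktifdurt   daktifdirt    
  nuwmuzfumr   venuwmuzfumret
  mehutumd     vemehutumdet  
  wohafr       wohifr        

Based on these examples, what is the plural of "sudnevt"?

sudnivt

nuwmuzfumr and wohafr both end in -r yet inflect differently (venuwmuzfumret, wohifr), so the final letter is not what conditions the rule; the second-to-last letter is.
"sudnevt" has second-to-last letter 'v'. The one such stem in the data (lunnovt → lunnivt) changes the last vowel to 'i' (as do daktifdurt, wohafr), so the same rule applies.
So sudnevt → sudnivt.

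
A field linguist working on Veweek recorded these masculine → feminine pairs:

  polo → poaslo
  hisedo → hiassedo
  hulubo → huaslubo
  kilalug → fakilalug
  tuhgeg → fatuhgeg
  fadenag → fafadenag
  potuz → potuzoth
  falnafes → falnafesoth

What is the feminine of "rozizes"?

"rozizes" ends in -s. The one such stem in the data (falnafes → falnafesoth) adds -oth, so the same rule applies.
So rozizes → rozizesoth.

rozizesoth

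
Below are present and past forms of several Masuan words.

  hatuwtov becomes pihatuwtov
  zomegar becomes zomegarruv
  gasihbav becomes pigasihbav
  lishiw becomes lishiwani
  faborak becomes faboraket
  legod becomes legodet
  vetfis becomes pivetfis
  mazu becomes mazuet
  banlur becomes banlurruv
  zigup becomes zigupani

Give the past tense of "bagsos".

pibagsos

vetfis and lishiw both have last vowel 'i' yet inflect differently (pivetfis, lishiwani), so the last vowel is not what conditions the rule; the final letter is.
"bagsos" ends in -s. The one such stem in the data (vetfis → pivetfis) adds the prefix pi-, so the same rule applies.
The other patterns: stems ending in -p or -w add -ani; stems ending in -r double the final consonant and add -uv; stems ending in -d, -k or -u add -et.
So bagsos → pibagsos.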